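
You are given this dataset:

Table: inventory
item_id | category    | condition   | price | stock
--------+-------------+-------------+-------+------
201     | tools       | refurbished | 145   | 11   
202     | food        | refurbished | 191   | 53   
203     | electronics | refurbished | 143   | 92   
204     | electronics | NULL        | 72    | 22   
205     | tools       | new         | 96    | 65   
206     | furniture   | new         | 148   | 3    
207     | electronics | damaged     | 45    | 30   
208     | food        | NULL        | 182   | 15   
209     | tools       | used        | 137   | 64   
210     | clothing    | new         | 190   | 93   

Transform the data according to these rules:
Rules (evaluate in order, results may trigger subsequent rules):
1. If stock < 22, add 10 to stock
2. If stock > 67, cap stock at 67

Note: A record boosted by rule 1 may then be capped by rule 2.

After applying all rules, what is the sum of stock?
427

Step 1: Apply rule 1 to records with stock < 22
  - 3 records get bonus of 10
  - Of these, 0 records then exceed 67 and get capped
Step 2: Apply rule 2 to records with stock > 67
  - 2 records (original) are capped
Step 3: Calculate final sum = 427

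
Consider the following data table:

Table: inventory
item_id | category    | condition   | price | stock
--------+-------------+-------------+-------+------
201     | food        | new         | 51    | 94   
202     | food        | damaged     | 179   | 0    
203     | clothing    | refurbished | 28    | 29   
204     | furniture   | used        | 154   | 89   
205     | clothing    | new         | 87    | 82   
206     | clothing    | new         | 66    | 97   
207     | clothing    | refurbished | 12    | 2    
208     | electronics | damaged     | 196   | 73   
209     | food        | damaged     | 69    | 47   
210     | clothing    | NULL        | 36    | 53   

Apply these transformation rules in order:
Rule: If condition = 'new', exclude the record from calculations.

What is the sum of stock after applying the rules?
293

Step 1: Identify records where condition = 'new'
Step 2: The excluded records sum to 273
Step 3: Original total stock = 566
Step 4: Remaining total = 566 - 273 = 293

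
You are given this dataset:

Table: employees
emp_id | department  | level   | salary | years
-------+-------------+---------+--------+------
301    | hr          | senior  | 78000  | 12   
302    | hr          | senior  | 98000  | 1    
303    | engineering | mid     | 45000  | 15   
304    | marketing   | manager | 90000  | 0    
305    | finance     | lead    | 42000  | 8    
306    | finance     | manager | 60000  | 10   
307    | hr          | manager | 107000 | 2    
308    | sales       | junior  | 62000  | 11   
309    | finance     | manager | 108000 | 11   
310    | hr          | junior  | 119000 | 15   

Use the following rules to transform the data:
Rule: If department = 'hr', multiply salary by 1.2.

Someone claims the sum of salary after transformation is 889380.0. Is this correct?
No, the correct result is 889400.0.

Step 1: Calculate the correct sum after transformation
Step 2: Apply multiplier 1.2 to records where department = 'hr'
Step 3: Correct result = 889400.0
Step 4: Claimed result = 889380.0
Step 5: 889400.0 ≠ 889380.0
Conclusion: The claimed result is incorrect. The correct answer is 889400.0.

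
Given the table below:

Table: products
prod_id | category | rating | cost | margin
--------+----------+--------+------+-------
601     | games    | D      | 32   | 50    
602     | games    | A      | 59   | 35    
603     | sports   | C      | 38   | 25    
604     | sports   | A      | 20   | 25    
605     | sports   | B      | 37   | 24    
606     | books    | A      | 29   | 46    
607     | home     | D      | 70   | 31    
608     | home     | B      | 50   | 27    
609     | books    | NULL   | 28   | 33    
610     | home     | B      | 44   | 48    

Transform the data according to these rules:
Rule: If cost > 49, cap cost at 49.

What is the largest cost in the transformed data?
49

Step 1: Original maximum cost = 70
Step 2: Apply cap at 49
Step 3: 3 records had cost > 49 and were capped
Step 4: Maximum after transformation = 49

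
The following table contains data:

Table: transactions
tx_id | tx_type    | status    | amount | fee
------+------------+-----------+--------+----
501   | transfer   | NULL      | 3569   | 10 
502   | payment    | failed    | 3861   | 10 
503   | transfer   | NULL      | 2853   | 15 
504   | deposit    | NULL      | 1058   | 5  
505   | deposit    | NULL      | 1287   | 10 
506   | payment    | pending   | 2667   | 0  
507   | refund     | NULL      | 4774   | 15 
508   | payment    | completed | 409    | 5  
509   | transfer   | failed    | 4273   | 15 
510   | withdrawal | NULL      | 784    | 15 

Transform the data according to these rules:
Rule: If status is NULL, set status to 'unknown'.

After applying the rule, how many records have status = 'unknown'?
6

Step 1: Count records where status IS NULL
Step 2: Found 6 records with NULL status
Step 3: These records will have status set to 'unknown'
Step 4: Records already having status = 'unknown': 0
Step 5: Answer: 6 + 0 = 6 records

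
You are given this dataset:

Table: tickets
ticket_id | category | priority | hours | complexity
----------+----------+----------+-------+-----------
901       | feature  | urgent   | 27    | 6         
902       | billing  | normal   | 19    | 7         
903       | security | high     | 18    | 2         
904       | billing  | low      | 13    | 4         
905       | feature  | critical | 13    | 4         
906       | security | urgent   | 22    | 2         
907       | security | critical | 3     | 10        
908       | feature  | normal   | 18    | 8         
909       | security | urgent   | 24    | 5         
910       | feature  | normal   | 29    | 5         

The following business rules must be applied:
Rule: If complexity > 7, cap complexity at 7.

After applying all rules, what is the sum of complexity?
49

Step 1: 2 records have complexity > 7
Step 2: These records originally summed to 18
Step 3: After capping: 2 × 7 = 14
Step 4: Unaffected records sum: 35
Step 5: Final sum = 14 + 35 = 49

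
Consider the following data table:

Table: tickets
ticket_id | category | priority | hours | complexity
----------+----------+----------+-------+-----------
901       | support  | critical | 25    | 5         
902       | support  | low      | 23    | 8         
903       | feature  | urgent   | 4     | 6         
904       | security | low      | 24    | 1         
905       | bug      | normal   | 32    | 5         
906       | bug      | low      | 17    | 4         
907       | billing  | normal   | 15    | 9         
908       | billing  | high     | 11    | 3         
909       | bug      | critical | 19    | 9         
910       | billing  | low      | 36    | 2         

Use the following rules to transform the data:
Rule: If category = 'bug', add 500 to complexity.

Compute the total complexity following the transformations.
1552

Step 1: Count records where category = 'bug': 3
Step 2: Total bonus added: 3 × 500 = 1500
Step 3: Original sum of complexity: 52
Step 4: Final sum = 52 + 1500 = 1552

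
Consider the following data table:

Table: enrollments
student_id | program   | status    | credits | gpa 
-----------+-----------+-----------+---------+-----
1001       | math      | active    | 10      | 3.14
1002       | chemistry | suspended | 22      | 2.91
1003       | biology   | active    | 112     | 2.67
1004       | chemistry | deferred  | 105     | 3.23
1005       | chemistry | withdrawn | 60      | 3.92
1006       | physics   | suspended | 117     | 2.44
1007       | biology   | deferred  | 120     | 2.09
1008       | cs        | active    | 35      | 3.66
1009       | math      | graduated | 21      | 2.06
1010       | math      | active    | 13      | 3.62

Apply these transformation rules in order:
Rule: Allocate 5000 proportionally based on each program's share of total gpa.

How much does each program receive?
biology: 800.27, chemistry: 1691.32, cs: 615.33, math: 1482.85, physics: 410.22

Step 1: Calculate total gpa = 29.74
Step 2: Calculate each program's proportion:
  biology: 4.76/29.74 = 16.01% → 800.27
  chemistry: 10.06/29.74 = 33.83% → 1691.32
  cs: 3.66/29.74 = 12.31% → 615.33
  math: 8.82/29.74 = 29.66% → 1482.85
  physics: 2.44/29.74 = 8.20% → 410.22
Step 3: Verify: sum of allocations ≈ 5000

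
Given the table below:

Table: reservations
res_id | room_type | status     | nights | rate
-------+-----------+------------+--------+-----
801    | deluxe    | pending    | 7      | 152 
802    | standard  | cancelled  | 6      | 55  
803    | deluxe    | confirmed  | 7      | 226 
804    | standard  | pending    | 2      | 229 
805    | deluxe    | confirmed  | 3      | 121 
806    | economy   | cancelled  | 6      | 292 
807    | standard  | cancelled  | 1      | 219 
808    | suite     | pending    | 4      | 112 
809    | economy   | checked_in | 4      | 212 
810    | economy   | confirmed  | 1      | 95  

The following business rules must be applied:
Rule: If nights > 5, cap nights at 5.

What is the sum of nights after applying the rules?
35

Step 1: 4 records have nights > 5
Step 2: These records originally summed to 26
Step 3: After capping: 4 × 5 = 20
Step 4: Unaffected records sum: 15
Step 5: Final sum = 20 + 15 = 35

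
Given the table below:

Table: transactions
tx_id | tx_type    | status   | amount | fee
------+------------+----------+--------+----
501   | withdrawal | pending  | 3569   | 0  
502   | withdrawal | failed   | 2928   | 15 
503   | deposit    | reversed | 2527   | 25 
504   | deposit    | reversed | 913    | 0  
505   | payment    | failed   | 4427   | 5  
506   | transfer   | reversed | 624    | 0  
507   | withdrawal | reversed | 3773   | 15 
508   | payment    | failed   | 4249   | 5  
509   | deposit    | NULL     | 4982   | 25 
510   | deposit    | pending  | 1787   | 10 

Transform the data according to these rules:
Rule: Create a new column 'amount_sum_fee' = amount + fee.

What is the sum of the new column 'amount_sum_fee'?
29879

Step 1: For each record, compute amount + fee
Example calculations:
  3569 + 0 = 3569
  2928 + 15 = 2943
  2527 + 25 = 2552
  ...
Step 2: Sum all derived values
Step 3: Total = 29879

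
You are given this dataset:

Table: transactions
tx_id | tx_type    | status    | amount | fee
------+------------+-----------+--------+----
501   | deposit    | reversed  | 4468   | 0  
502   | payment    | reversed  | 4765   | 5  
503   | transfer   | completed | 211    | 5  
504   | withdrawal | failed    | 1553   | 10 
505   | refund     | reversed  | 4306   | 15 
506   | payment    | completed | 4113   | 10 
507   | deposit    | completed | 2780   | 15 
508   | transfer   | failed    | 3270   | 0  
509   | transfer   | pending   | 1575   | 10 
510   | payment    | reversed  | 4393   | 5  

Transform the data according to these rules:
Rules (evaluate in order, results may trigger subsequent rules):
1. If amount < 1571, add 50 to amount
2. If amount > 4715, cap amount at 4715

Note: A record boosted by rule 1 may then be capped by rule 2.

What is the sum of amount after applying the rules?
31484

Step 1: Apply rule 1 to records with amount < 1571
  - 2 records get bonus of 50
  - Of these, 0 records then exceed 4715 and get capped
Step 2: Apply rule 2 to records with amount > 4715
  - 1 records (original) are capped
Step 3: Calculate final sum = 31484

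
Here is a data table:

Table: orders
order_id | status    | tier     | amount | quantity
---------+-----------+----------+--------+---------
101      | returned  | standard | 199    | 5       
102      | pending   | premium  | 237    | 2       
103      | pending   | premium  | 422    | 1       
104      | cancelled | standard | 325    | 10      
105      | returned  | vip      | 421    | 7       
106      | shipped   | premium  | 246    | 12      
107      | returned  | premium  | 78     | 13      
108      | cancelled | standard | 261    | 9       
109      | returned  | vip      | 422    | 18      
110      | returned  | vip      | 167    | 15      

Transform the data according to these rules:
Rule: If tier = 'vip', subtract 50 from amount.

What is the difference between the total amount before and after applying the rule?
150

Step 1: Original sum of amount = 2778
Step 2: 3 records have tier = 'vip'
Step 3: Each affected record changes by -50
Step 4: Total change = 3 × -50 = -150
Step 5: New sum = 2778 + -150 = 2628
Step 6: Difference = |2628 - 2778| = 150
        (Sum decreased by 150)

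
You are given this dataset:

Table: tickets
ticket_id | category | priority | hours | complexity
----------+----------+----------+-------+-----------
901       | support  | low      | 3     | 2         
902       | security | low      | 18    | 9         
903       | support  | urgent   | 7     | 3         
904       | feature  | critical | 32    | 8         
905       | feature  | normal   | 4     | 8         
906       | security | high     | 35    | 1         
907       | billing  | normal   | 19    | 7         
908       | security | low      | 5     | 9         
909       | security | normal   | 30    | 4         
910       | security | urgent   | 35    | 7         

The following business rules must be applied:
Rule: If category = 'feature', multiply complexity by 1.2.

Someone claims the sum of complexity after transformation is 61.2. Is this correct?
Yes, the result is correct.

Step 1: Calculate the correct sum after transformation
Step 2: Apply multiplier 1.2 to records where category = 'feature'
Step 3: Correct result = 61.2
Step 4: Claimed result = 61.2
Step 5: 61.2 = 61.2 ✓
Conclusion: The claimed result is correct.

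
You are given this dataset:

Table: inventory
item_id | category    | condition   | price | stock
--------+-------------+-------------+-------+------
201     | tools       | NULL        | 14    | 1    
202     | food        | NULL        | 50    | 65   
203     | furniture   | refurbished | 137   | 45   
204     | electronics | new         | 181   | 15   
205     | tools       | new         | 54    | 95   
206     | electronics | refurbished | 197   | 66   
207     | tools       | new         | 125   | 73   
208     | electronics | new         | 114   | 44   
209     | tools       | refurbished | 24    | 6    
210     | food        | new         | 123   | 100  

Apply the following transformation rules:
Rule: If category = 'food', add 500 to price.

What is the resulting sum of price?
2019

Step 1: Count records where category = 'food': 2
Step 2: Total bonus added: 2 × 500 = 1000
Step 3: Original sum of price: 1019
Step 4: Final sum = 1019 + 1000 = 2019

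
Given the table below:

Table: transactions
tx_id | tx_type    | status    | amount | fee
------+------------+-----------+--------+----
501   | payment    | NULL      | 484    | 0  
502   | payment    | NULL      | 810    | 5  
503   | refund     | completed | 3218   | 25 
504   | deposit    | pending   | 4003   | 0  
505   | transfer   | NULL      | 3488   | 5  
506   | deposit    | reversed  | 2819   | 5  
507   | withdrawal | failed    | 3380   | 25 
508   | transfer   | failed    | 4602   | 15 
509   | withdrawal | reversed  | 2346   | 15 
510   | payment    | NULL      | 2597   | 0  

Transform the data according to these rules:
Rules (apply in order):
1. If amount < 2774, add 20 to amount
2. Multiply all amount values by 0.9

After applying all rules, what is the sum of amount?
25044.3

Step 1: Apply Rule 1 - Add 20 to records with amount < 2774
  - 4 records affected: 6237 + (4 × 20) = 6317
  - Unaffected records: 21510
  - Sum after Rule 1: 27827
Step 2: Apply Rule 2 - Multiply all by 0.9
  - 27827 × 0.9 = 25044.3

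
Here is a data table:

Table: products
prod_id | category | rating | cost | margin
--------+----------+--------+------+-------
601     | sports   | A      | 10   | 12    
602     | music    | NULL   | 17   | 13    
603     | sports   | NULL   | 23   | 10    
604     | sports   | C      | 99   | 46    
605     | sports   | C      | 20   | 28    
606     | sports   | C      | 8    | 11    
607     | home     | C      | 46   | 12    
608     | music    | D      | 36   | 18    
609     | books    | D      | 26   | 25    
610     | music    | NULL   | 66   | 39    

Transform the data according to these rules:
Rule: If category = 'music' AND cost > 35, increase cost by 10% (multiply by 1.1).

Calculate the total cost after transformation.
361.2

Step 1: Find records where category = 'music' AND cost > 35
Step 2: 2 records match, summing to 102
Step 3: After multiplier: 102 × 1.1 = 112.2
Step 4: Unaffected records sum: 249
Step 5: Final sum = 112.2 + 249 = 361.2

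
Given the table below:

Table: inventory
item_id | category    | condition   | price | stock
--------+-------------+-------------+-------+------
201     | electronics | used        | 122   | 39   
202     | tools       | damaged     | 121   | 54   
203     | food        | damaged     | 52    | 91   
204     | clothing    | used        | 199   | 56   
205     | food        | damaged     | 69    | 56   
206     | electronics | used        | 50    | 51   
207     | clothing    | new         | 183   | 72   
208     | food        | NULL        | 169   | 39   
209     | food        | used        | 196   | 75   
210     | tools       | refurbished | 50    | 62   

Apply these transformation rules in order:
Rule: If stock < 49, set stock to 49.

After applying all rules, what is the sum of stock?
615

Step 1: 2 records have stock < 49
Step 2: These records originally summed to 78
Step 3: After setting to minimum: 2 × 49 = 98
Step 4: Unaffected records sum: 517
Step 5: Final sum = 98 + 517 = 615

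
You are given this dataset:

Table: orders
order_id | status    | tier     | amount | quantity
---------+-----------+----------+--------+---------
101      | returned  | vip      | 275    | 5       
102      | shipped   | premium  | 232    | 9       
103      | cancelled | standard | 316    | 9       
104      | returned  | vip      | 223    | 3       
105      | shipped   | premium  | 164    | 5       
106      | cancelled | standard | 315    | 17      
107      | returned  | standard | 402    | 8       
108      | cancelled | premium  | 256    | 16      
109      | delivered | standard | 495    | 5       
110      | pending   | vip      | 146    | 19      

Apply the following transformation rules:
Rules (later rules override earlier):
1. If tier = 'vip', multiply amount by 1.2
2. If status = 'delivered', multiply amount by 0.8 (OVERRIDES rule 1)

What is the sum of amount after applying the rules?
2853.8

Step 1: Rule 2 takes priority for records with status = 'delivered'
  - 1 records: 495 × 0.8 = 396.0
Step 2: Rule 1 applies to remaining records with tier = 'vip'
  - 3 records: 644 × 1.2 = 772.8
Step 3: Other records unchanged: 1685
Step 4: Final sum = 396.0 + 772.8 + 1685 = 2853.8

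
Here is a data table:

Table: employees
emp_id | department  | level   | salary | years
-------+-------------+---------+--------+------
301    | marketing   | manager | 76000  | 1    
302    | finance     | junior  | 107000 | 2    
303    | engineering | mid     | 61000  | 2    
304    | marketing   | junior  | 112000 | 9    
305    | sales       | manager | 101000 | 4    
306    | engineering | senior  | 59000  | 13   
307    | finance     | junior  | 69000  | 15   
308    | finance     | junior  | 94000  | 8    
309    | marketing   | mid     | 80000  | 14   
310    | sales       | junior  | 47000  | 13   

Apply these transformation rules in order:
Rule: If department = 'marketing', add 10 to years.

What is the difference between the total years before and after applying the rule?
30

Step 1: Original sum of years = 81
Step 2: 3 records have department = 'marketing'
Step 3: Each affected record changes by 10
Step 4: Total change = 3 × 10 = 30
Step 5: New sum = 81 + 30 = 111
Step 6: Difference = |111 - 81| = 30
        (Sum increased by 30)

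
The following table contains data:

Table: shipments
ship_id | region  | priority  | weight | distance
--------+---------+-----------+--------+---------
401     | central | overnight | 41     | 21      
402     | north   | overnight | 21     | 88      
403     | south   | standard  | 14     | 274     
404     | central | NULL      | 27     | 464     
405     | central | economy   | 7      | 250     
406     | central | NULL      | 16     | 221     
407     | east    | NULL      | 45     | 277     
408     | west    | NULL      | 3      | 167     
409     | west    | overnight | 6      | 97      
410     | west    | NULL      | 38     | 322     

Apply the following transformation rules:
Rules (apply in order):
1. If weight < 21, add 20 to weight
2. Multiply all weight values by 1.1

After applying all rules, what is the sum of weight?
349.8

Step 1: Apply Rule 1 - Add 20 to records with weight < 21
  - 5 records affected: 46 + (5 × 20) = 146
  - Unaffected records: 172
  - Sum after Rule 1: 318
Step 2: Apply Rule 2 - Multiply all by 1.1
  - 318 × 1.1 = 349.8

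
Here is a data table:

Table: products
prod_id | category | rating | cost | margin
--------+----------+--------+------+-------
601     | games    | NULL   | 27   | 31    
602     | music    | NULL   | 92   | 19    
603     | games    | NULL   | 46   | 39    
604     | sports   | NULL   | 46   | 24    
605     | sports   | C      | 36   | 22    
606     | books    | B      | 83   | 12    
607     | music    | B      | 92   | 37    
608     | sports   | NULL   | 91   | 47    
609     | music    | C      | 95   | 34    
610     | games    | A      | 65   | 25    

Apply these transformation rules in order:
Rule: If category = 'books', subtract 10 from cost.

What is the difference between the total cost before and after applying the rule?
10

Step 1: Original sum of cost = 673
Step 2: 1 records have category = 'books'
Step 3: Each affected record changes by -10
Step 4: Total change = 1 × -10 = -10
Step 5: New sum = 673 + -10 = 663
Step 6: Difference = |663 - 673| = 10
        (Sum decreased by 10)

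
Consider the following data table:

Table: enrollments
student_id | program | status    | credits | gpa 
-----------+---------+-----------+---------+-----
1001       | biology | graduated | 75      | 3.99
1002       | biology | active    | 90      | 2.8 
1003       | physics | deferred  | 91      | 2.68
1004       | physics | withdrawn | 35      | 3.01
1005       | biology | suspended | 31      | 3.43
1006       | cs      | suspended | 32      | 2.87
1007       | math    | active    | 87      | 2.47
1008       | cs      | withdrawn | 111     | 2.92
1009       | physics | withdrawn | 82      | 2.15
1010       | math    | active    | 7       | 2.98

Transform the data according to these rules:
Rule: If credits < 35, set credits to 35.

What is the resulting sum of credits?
676

Step 1: 3 records have credits < 35
Step 2: These records originally summed to 70
Step 3: After setting to minimum: 3 × 35 = 105
Step 4: Unaffected records sum: 571
Step 5: Final sum = 105 + 571 = 676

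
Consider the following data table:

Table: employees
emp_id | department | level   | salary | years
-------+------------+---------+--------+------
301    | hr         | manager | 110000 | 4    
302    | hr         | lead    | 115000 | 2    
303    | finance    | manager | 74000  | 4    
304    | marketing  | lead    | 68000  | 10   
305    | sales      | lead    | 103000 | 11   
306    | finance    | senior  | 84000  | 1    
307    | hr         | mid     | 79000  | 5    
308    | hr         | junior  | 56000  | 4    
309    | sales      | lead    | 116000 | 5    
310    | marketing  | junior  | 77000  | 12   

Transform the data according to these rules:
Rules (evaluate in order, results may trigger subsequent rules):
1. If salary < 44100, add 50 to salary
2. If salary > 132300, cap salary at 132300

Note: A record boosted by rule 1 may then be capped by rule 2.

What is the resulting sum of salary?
882000

Step 1: Apply rule 1 to records with salary < 44100
  - 0 records get bonus of 50
  - Of these, 0 records then exceed 132300 and get capped
Step 2: Apply rule 2 to records with salary > 132300
  - 0 records (original) are capped
Step 3: Calculate final sum = 882000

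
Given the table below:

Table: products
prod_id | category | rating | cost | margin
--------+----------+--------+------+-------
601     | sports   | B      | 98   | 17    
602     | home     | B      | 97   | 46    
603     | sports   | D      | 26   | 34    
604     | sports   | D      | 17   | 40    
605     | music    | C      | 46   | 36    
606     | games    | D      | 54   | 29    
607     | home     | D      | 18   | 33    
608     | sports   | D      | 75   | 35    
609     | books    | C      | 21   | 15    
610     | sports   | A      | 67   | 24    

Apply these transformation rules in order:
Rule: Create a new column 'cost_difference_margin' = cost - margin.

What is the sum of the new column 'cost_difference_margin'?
210

Step 1: For each record, compute cost - margin
Example calculations:
  98 - 17 = 81
  97 - 46 = 51
  26 - 34 = -8
  ...
Step 2: Sum all derived values
Step 3: Total = 210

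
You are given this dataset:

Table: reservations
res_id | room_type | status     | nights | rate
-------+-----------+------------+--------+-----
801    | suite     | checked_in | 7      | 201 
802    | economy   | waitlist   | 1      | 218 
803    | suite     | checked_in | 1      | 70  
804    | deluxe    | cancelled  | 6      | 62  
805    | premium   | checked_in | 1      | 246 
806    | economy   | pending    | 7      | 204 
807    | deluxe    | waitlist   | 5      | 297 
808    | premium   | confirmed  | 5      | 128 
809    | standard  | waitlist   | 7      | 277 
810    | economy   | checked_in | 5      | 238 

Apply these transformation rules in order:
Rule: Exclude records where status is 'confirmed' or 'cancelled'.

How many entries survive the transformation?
8

Step 1: Count records to exclude
  - 1 (confirmed) + 1 (cancelled) = 2 records
Step 2: Total records: 10
Step 3: Remaining = 10 - 2 = 8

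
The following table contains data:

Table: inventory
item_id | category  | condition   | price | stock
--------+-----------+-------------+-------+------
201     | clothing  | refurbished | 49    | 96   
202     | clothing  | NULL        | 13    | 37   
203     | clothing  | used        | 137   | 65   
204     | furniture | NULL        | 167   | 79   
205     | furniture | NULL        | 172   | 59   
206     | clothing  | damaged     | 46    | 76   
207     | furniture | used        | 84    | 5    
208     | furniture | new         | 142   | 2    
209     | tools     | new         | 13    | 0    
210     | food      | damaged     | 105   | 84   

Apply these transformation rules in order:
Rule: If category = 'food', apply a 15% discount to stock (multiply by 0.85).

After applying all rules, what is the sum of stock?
490.4

Step 1: Records with category = 'food' have total stock = 84
Step 2: Apply multiplier: 84 × 0.85 = 71.4
Step 3: Other records total: 419
Step 4: Final sum = 71.4 + 419 = 490.4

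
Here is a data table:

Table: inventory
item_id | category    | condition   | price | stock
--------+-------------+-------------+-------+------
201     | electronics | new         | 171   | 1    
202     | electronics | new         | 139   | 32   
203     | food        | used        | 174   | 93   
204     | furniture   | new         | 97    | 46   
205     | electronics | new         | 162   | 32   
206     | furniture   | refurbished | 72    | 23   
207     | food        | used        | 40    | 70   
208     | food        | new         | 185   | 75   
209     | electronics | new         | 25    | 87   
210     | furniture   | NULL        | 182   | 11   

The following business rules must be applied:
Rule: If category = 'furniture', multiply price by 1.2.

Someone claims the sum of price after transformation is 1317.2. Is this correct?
Yes, the result is correct.

Step 1: Calculate the correct sum after transformation
Step 2: Apply multiplier 1.2 to records where category = 'furniture'
Step 3: Correct result = 1317.2
Step 4: Claimed result = 1317.2
Step 5: 1317.2 = 1317.2 ✓
Conclusion: The claimed result is correct.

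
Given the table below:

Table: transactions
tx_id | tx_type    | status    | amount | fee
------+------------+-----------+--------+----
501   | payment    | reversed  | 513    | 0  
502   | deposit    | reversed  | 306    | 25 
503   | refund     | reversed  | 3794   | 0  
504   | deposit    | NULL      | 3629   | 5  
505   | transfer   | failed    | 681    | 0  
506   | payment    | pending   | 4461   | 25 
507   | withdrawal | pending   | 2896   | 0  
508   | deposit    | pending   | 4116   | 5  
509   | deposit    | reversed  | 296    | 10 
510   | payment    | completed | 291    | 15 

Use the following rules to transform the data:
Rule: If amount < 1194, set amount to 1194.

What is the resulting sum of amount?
24866

Step 1: 5 records have amount < 1194
Step 2: These records originally summed to 2087
Step 3: After setting to minimum: 5 × 1194 = 5970
Step 4: Unaffected records sum: 18896
Step 5: Final sum = 5970 + 18896 = 24866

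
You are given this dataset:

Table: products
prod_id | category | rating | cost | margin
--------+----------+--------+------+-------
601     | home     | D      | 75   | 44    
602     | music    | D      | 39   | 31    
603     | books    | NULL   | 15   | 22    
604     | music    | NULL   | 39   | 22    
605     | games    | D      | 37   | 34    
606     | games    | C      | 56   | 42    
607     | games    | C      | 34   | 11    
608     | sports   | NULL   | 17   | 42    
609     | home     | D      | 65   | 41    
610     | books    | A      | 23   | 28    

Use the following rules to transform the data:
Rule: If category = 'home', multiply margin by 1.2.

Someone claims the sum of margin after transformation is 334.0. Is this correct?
Yes, the result is correct.

Step 1: Calculate the correct sum after transformation
Step 2: Apply multiplier 1.2 to records where category = 'home'
Step 3: Correct result = 334.0
Step 4: Claimed result = 334.0
Step 5: 334.0 = 334.0 ✓
Conclusion: The claimed result is correct.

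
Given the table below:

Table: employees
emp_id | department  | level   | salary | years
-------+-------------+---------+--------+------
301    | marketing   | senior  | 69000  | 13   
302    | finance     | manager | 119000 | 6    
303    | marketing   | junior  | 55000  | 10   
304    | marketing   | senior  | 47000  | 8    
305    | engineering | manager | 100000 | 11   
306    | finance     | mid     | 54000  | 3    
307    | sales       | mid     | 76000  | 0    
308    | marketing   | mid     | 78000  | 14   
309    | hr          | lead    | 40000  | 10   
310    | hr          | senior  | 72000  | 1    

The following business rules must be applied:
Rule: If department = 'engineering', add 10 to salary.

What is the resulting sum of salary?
710010

Step 1: Count records where department = 'engineering': 1
Step 2: Total bonus added: 1 × 10 = 10
Step 3: Original sum of salary: 710000
Step 4: Final sum = 710000 + 10 = 710010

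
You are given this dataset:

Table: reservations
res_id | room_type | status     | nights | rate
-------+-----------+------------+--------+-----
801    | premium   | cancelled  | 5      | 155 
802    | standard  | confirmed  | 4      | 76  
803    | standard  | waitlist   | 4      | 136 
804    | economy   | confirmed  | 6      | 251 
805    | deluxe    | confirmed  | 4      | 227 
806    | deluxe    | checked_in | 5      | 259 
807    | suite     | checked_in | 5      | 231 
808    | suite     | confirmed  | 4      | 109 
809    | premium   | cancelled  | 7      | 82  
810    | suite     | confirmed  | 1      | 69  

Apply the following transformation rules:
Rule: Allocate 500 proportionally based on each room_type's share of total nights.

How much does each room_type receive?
deluxe: 100.0, economy: 66.67, premium: 133.33, standard: 88.89, suite: 111.11

Step 1: Calculate total nights = 45
Step 2: Calculate each room_type's proportion:
  deluxe: 9/45 = 20.00% → 100.0
  economy: 6/45 = 13.33% → 66.67
  premium: 12/45 = 26.67% → 133.33
  standard: 8/45 = 17.78% → 88.89
  suite: 10/45 = 22.22% → 111.11
Step 3: Verify: sum of allocations ≈ 500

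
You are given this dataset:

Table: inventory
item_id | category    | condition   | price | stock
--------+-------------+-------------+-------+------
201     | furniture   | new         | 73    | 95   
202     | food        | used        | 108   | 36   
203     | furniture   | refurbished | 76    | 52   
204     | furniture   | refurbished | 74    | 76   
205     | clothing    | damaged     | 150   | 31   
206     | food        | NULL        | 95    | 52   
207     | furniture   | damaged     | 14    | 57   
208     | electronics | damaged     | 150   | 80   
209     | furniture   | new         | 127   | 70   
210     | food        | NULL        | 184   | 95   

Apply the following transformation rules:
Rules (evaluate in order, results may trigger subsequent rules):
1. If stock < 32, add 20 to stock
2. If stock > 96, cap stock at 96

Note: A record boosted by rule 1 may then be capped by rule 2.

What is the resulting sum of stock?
664

Step 1: Apply rule 1 to records with stock < 32
  - 1 records get bonus of 20
  - Of these, 0 records then exceed 96 and get capped
Step 2: Apply rule 2 to records with stock > 96
  - 0 records (original) are capped
Step 3: Calculate final sum = 664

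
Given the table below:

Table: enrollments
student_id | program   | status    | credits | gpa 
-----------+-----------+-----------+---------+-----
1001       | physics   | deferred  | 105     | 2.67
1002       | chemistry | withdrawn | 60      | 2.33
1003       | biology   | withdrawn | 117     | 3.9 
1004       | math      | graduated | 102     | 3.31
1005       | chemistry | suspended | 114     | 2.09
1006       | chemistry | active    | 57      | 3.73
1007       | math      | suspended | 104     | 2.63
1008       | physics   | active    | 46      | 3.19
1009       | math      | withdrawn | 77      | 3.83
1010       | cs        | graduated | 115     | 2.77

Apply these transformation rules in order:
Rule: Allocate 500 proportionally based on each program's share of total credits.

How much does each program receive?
biology: 65.22, chemistry: 128.76, cs: 64.1, math: 157.75, physics: 84.17

Step 1: Calculate total credits = 897
Step 2: Calculate each program's proportion:
  biology: 117/897 = 13.04% → 65.22
  chemistry: 231/897 = 25.75% → 128.76
  cs: 115/897 = 12.82% → 64.1
  math: 283/897 = 31.55% → 157.75
  physics: 151/897 = 16.83% → 84.17
Step 3: Verify: sum of allocations ≈ 500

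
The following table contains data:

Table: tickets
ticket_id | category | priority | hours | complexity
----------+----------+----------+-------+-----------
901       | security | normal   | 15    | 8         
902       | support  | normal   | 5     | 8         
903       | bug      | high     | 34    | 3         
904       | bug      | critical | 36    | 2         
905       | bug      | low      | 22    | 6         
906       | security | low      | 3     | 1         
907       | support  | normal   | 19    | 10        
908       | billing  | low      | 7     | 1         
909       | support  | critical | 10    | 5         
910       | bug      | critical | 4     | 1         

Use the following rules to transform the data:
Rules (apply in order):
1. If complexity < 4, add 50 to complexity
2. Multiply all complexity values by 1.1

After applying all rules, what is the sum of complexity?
324.5

Step 1: Apply Rule 1 - Add 50 to records with complexity < 4
  - 5 records affected: 8 + (5 × 50) = 258
  - Unaffected records: 37
  - Sum after Rule 1: 295
Step 2: Apply Rule 2 - Multiply all by 1.1
  - 295 × 1.1 = 324.5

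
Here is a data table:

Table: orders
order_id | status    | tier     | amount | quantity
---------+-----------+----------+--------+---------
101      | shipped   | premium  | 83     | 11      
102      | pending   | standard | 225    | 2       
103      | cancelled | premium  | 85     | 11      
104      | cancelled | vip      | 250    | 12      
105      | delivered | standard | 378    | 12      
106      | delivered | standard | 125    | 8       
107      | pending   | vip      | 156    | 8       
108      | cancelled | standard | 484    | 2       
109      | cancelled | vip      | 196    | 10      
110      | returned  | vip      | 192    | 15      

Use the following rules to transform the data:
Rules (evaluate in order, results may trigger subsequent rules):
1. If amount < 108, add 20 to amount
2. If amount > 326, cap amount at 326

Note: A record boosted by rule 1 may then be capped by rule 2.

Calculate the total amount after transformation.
2004

Step 1: Apply rule 1 to records with amount < 108
  - 2 records get bonus of 20
  - Of these, 0 records then exceed 326 and get capped
Step 2: Apply rule 2 to records with amount > 326
  - 2 records (original) are capped
Step 3: Calculate final sum = 2004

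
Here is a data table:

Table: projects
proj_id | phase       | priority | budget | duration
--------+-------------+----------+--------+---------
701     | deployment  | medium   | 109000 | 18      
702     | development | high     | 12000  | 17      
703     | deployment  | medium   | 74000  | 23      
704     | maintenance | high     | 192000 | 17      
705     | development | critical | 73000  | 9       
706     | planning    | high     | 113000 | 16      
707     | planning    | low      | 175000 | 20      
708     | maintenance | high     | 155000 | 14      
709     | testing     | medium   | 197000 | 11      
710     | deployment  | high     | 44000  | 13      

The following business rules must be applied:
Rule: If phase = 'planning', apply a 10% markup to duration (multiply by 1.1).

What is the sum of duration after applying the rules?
161.6

Step 1: Records with phase = 'planning' have total duration = 36
Step 2: Apply multiplier: 36 × 1.1 = 39.6
Step 3: Other records total: 122
Step 4: Final sum = 39.6 + 122 = 161.6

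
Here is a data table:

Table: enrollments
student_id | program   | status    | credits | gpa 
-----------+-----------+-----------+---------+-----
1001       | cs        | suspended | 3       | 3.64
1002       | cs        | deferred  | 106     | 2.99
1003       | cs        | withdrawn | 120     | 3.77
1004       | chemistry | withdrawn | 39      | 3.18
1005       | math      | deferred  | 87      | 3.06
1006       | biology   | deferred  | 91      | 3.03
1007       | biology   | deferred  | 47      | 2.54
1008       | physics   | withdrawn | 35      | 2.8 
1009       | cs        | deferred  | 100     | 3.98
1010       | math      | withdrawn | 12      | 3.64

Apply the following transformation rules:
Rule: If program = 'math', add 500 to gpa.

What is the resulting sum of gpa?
1032.63

Step 1: Count records where program = 'math': 2
Step 2: Total bonus added: 2 × 500 = 1000
Step 3: Original sum of gpa: 32.63
Step 4: Final sum = 32.63 + 1000 = 1032.63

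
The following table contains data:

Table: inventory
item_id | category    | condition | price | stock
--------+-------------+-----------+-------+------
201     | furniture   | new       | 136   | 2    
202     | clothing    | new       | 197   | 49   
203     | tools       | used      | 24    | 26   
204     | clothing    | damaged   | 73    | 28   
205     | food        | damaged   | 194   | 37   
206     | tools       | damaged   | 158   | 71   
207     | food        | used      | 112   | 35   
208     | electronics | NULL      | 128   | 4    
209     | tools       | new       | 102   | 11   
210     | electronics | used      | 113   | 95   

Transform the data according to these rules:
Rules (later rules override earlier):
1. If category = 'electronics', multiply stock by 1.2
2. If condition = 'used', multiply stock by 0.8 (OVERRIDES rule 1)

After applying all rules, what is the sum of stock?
327.6

Step 1: Rule 2 takes priority for records with condition = 'used'
  - 3 records: 156 × 0.8 = 124.8
Step 2: Rule 1 applies to remaining records with category = 'electronics'
  - 1 records: 4 × 1.2 = 4.8
Step 3: Other records unchanged: 198
Step 4: Final sum = 124.8 + 4.8 + 198 = 327.6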